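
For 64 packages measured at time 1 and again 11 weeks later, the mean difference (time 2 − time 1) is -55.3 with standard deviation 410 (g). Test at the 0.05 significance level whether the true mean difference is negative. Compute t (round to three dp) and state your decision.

t = -1.079; fail to reject H0

H0: μ_d = 0; H1: μ_d < 0 (paired t-test on the differences, left-tailed).
t = d̄/(s_d/√n) = -55.3/(410/√64) = -1.079
df = n − 1 = 63
p-value = P(T ≤ -1.079) ≈ 0.142
Since p ≈ 0.142 > α = 0.05, fail to reject H0; the data do not provide sufficient evidence against H0.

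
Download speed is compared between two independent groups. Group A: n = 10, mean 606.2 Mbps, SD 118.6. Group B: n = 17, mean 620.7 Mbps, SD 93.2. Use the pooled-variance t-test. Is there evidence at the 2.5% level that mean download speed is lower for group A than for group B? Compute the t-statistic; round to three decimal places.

Let group 1 = group A, group 2 = group B. H0: μ_1 = μ_2; H1: μ_1 < μ_2 (two-sample pooled-variance t-test, left-tailed).
s_p² = [(10−1)·118.6² + (17−1)·93.2²]/(10+17−2) = 10622.9
t = (606.2 − 620.7)/√[10622.9·(1/10 + 1/17)] = -0.353
df = n₁ + n₂ − 2 = 25
p-value = P(T ≤ -0.353) ≈ 0.364
Since p ≈ 0.364 > α = 0.025, fail to reject H0; the evidence is not statistically significant.

-0.353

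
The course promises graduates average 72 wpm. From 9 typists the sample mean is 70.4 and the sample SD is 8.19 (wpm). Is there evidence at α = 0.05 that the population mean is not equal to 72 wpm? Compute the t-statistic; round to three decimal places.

H0: μ = 72; H1: μ ≠ 72 (one-sample t-test, two-sided).
t = (x̄ − μ₀)/(s/√n) = (70.4 − 72)/(8.19/√9) = -0.586
df = n − 1 = 8
Two-sided p-value ≈ 0.574
Since p ≈ 0.574 > α = 0.05, fail to reject H0; the evidence is not statistically significant.

-0.586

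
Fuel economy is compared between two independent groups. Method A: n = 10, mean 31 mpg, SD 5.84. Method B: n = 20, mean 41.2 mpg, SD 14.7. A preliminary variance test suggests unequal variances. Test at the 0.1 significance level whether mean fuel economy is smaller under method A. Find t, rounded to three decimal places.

-2.705

Let group 1 = method A, group 2 = method B. H0: μ_1 = μ_2; H1: μ_1 < μ_2 (Welch's two-sample t-test, left-tailed).
t = (x̄_1 − x̄_2)/√(s_1²/n_1 + s_2²/n_2) = (31 − 41.2)/√(5.84²/10 + 14.7²/20) = -2.705
Welch–Satterthwaite df ≈ 27.17
p-value = P(T ≤ -2.705) ≈ 0.006
Since p ≈ 0.006 < α = 0.1, reject H0; the evidence is statistically significant.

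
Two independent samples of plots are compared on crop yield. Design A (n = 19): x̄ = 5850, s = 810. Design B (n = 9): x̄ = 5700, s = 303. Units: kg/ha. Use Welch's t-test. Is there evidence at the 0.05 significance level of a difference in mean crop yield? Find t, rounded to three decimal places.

Let group 1 = design A, group 2 = design B. H0: μ_1 = μ_2; H1: μ_1 ≠ μ_2 (Welch's two-sample t-test, two-sided).
t = (x̄_1 − x̄_2)/√(s_1²/n_1 + s_2²/n_2) = (5850 − 5700)/√(810²/19 + 303²/9) = 0.709
Welch–Satterthwaite df ≈ 25.25
Two-sided p-value ≈ 0.485
Since p ≈ 0.485 > α = 0.05, fail to reject H0; the evidence is not statistically significant.

0.709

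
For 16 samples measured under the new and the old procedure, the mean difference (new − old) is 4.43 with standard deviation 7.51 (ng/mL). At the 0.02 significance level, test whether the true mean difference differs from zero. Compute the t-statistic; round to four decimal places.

H0: μ_d = 0; H1: μ_d ≠ 0 (paired t-test on the differences, two-sided).
t = d̄/(s_d/√n) = 4.43/(7.51/√16) = 2.3595
df = n − 1 = 15
Two-sided p-value ≈ 0.032
Since p ≈ 0.032 > α = 0.02, fail to reject H0; the data do not provide sufficient evidence against H0.

2.3595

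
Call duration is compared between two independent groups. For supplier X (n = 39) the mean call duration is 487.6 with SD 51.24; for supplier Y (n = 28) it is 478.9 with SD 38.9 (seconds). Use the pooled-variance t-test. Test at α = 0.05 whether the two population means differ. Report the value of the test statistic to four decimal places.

0.7551

Let group 1 = supplier X, group 2 = supplier Y. H0: μ_1 = μ_2; H1: μ_1 ≠ μ_2 (two-sample pooled-variance t-test, two-sided).
s_p² = [(39−1)·51.24² + (28−1)·38.9²]/(39+28−2) = 2163.49
t = (487.6 − 478.9)/√[2163.49·(1/39 + 1/28)] = 0.7551
df = n₁ + n₂ − 2 = 65
Two-sided p-value ≈ 0.4529
Since p ≈ 0.4529 > α = 0.05, fail to reject H0; the evidence is not statistically significant.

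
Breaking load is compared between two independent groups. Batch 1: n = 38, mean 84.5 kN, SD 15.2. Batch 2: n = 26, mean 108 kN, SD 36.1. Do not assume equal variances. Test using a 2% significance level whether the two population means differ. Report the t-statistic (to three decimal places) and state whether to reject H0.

t = -3.135; reject H0

Let group 1 = batch 1, group 2 = batch 2. H0: μ_1 = μ_2; H1: μ_1 ≠ μ_2 (Welch's two-sample t-test, two-sided).
t = (x̄_1 − x̄_2)/√(s_1²/n_1 + s_2²/n_2) = (84.5 − 108)/√(15.2²/38 + 36.1²/26) = -3.135
Welch–Satterthwaite df ≈ 31.12
Two-sided p-value ≈ 0.0037
Since p ≈ 0.0037 < α = 0.02, reject H0; the data support H1.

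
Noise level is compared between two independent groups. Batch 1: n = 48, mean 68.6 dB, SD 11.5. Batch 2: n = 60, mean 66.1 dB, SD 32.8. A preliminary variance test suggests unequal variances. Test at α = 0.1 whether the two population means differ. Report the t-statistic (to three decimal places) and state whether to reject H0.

t = 0.550; fail to reject H0

Let group 1 = batch 1, group 2 = batch 2. H0: μ_1 = μ_2; H1: μ_1 ≠ μ_2 (Welch's two-sample t-test, two-sided).
t = (x̄_1 − x̄_2)/√(s_1²/n_1 + s_2²/n_2) = (68.6 − 66.1)/√(11.5²/48 + 32.8²/60) = 0.550
Welch–Satterthwaite df ≈ 76.26
Two-sided p-value ≈ 0.5842
Since p ≈ 0.5842 > α = 0.1, fail to reject H0; the evidence is not statistically significant.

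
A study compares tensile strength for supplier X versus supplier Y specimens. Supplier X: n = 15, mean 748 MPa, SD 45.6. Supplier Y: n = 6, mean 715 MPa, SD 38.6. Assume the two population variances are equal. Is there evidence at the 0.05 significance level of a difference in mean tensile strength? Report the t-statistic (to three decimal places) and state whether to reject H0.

Let group 1 = supplier X, group 2 = supplier Y. H0: μ_1 = μ_2; H1: μ_1 ≠ μ_2 (two-sample pooled-variance t-test, two-sided).
s_p² = [(15−1)·45.6² + (6−1)·38.6²]/(15+6−2) = 1924.25
t = (748 − 715)/√[1924.25·(1/15 + 1/6)] = 1.557
df = n₁ + n₂ − 2 = 19
Two-sided p-value ≈ 0.1359
Since p ≈ 0.1359 > α = 0.05, fail to reject H0; the evidence is not statistically significant.

t = 1.557; fail to reject H0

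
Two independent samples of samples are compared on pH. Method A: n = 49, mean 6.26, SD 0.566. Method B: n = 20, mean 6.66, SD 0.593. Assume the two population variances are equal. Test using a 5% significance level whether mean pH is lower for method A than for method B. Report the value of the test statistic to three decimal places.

-2.627

Let group 1 = method A, group 2 = method B. H0: μ_1 = μ_2; H1: μ_1 < μ_2 (two-sample pooled-variance t-test, left-tailed).
s_p² = [(49−1)·0.566² + (20−1)·0.593²]/(49+20−2) = 0.32923
t = (6.26 − 6.66)/√[0.32923·(1/49 + 1/20)] = -2.627
df = n₁ + n₂ − 2 = 67
p-value = P(T ≤ -2.627) ≈ 0.005
Since p ≈ 0.005 < α = 0.05, reject H0; the data support H1.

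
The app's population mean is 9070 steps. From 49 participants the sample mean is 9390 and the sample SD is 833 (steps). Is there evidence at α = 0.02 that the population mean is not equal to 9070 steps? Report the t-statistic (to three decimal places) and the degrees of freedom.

H0: μ = 9070; H1: μ ≠ 9070 (one-sample t-test, two-sided).
t = (x̄ − μ₀)/(s/√n) = (9390 − 9070)/(833/√49) = 2.689
df = n − 1 = 48
Two-sided p-value ≈ 0.010
Since p ≈ 0.010 < α = 0.02, reject H0; the data support H1.

t = 2.689, df = 48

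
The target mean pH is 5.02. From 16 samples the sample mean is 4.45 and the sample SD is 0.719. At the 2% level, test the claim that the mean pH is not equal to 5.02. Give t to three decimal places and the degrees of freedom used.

t = -3.171, df = 15

H0: μ = 5.02; H1: μ ≠ 5.02 (one-sample t-test, two-sided).
t = (x̄ − μ₀)/(s/√n) = (4.45 − 5.02)/(0.719/√16) = -3.171
df = n − 1 = 15
Two-sided p-value ≈ 0.006
Since p ≈ 0.006 < α = 0.02, reject H0; the data support H1.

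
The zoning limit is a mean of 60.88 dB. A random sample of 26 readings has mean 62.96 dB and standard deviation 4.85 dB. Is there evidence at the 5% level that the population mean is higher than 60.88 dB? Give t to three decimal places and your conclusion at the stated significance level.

H0: μ = 60.88; H1: μ > 60.88 (one-sample t-test, right-tailed).
t = (x̄ − μ₀)/(s/√n) = (62.96 − 60.88)/(4.85/√26) = 2.187
df = n − 1 = 25
p-value = P(T ≥ 2.187) ≈ 0.019
Since p ≈ 0.019 < α = 0.05, reject H0; the data support H1.

t = 2.187; reject H0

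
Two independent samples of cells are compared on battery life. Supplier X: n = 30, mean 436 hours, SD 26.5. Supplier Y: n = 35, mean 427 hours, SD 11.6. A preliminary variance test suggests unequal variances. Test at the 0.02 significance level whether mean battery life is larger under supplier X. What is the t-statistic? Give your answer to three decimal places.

1.724

Let group 1 = supplier X, group 2 = supplier Y. H0: μ_1 = μ_2; H1: μ_1 > μ_2 (Welch's two-sample t-test, right-tailed).
t = (x̄_1 − x̄_2)/√(s_1²/n_1 + s_2²/n_2) = (436 − 427)/√(26.5²/30 + 11.6²/35) = 1.724
Welch–Satterthwaite df ≈ 38.42
p-value = P(T ≥ 1.724) ≈ 0.046
Since p ≈ 0.046 > α = 0.02, fail to reject H0; the evidence is not statistically significant.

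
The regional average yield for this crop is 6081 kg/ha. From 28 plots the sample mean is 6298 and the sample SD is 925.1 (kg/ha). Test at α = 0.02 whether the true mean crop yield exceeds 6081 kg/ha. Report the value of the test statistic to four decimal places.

H0: μ = 6081; H1: μ > 6081 (one-sample t-test, right-tailed).
t = (x̄ − μ₀)/(s/√n) = (6298 − 6081)/(925.1/√28) = 1.2412
df = n − 1 = 27
p-value = P(T ≥ 1.2412) ≈ 0.113
Since p ≈ 0.113 > α = 0.02, fail to reject H0; the evidence is not statistically significant.

1.2412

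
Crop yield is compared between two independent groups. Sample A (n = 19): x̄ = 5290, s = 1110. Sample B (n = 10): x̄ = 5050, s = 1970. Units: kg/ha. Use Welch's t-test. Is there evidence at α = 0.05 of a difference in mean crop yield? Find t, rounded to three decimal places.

0.357

Let group 1 = sample A, group 2 = sample B. H0: μ_1 = μ_2; H1: μ_1 ≠ μ_2 (Welch's two-sample t-test, two-sided).
t = (x̄_1 − x̄_2)/√(s_1²/n_1 + s_2²/n_2) = (5290 − 5050)/√(1110²/19 + 1970²/10) = 0.357
Welch–Satterthwaite df ≈ 12.09
Two-sided p-value ≈ 0.7275
Since p ≈ 0.7275 > α = 0.05, fail to reject H0; the data do not provide sufficient evidence against H0.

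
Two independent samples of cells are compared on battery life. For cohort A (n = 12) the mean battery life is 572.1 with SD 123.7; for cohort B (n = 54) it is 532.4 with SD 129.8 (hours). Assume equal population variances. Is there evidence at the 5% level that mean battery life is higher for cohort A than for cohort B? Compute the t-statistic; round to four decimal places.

Let group 1 = cohort A, group 2 = cohort B. H0: μ_1 = μ_2; H1: μ_1 > μ_2 (two-sample pooled-variance t-test, right-tailed).
s_p² = [(12−1)·123.7² + (54−1)·129.8²]/(12+54−2) = 16582.3
t = (572.1 − 532.4)/√[16582.3·(1/12 + 1/54)] = 0.9660
df = n₁ + n₂ − 2 = 64
p-value = P(T ≥ 0.9660) ≈ 0.169
Since p ≈ 0.169 > α = 0.05, fail to reject H0; the evidence is not statistically significant.

0.9660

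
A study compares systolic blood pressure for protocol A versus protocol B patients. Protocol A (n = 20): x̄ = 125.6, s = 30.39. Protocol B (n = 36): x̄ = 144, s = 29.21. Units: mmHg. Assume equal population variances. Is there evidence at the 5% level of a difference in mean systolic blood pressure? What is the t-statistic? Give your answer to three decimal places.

Let group 1 = protocol A, group 2 = protocol B. H0: μ_1 = μ_2; H1: μ_1 ≠ μ_2 (two-sample pooled-variance t-test, two-sided).
s_p² = [(20−1)·30.39² + (36−1)·29.21²]/(20+36−2) = 877.969
t = (125.6 − 144)/√[877.969·(1/20 + 1/36)] = -2.227
df = n₁ + n₂ − 2 = 54
Two-sided p-value ≈ 0.030
Since p ≈ 0.030 < α = 0.05, reject H0; the data support H1.

-2.227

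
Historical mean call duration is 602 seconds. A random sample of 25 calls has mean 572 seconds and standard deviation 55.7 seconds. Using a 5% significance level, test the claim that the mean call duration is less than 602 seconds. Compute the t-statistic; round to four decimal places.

H0: μ = 602; H1: μ < 602 (one-sample t-test, left-tailed).
t = (x̄ − μ₀)/(s/√n) = (572 − 602)/(55.7/√25) = -2.6930
df = n − 1 = 24
p-value = P(T ≤ -2.6930) ≈ 0.0064
Since p ≈ 0.0064 < α = 0.05, reject H0; the evidence is statistically significant.

-2.6930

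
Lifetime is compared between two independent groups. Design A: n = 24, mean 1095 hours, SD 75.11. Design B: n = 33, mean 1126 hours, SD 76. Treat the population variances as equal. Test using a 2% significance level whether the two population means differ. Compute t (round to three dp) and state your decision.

t = -1.528; fail to reject H0

Let group 1 = design A, group 2 = design B. H0: μ_1 = μ_2; H1: μ_1 ≠ μ_2 (two-sample pooled-variance t-test, two-sided).
s_p² = [(24−1)·75.11² + (33−1)·76²]/(24+33−2) = 5719.76
t = (1095 − 1126)/√[5719.76·(1/24 + 1/33)] = -1.528
df = n₁ + n₂ − 2 = 55
Two-sided p-value ≈ 0.1323
Since p ≈ 0.1323 > α = 0.02, fail to reject H0; the data do not provide sufficient evidence against H0.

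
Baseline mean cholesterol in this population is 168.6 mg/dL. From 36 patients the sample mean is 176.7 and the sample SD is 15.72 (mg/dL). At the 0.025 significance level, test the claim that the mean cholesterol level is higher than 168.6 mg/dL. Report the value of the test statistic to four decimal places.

H0: μ = 168.6; H1: μ > 168.6 (one-sample t-test, right-tailed).
t = (x̄ − μ₀)/(s/√n) = (176.7 − 168.6)/(15.72/√36) = 3.0916
df = n − 1 = 35
p-value = P(T ≥ 3.0916) ≈ 0.0019
Since p ≈ 0.0019 < α = 0.025, reject H0; the data support H1.

3.0916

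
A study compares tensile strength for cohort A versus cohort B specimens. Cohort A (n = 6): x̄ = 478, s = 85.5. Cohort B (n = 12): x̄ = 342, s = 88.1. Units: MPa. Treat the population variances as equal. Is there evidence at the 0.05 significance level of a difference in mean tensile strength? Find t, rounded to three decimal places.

3.116

Let group 1 = cohort A, group 2 = cohort B. H0: μ_1 = μ_2; H1: μ_1 ≠ μ_2 (two-sample pooled-variance t-test, two-sided).
s_p² = [(6−1)·85.5² + (12−1)·88.1²]/(6+12−2) = 7620.56
t = (478 − 342)/√[7620.56·(1/6 + 1/12)] = 3.116
df = n₁ + n₂ − 2 = 16
Two-sided p-value ≈ 0.0067
Since p ≈ 0.0067 < α = 0.05, reject H0; the evidence is statistically significant.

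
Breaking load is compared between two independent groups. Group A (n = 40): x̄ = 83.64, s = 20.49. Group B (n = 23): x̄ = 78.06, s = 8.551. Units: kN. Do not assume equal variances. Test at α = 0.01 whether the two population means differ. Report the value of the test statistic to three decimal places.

1.509

Let group 1 = group A, group 2 = group B. H0: μ_1 = μ_2; H1: μ_1 ≠ μ_2 (Welch's two-sample t-test, two-sided).
t = (x̄_1 − x̄_2)/√(s_1²/n_1 + s_2²/n_2) = (83.64 − 78.06)/√(20.49²/40 + 8.551²/23) = 1.509
Welch–Satterthwaite df ≈ 56.94
Two-sided p-value ≈ 0.137
Since p ≈ 0.137 > α = 0.01, fail to reject H0; the evidence is not statistically significant.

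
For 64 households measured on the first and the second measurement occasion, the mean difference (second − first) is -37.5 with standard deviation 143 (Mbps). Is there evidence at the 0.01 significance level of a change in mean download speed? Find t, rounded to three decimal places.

-2.098

H0: μ_d = 0; H1: μ_d ≠ 0 (paired t-test on the differences, two-sided).
t = d̄/(s_d/√n) = -37.5/(143/√64) = -2.098
df = n − 1 = 63
Two-sided p-value ≈ 0.0399
Since p ≈ 0.0399 > α = 0.01, fail to reject H0; the data do not provide sufficient evidence against H0.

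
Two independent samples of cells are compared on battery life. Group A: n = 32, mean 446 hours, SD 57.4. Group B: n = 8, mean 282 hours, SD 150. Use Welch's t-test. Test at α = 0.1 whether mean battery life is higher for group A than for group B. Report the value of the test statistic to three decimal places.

Let group 1 = group A, group 2 = group B. H0: μ_1 = μ_2; H1: μ_1 > μ_2 (Welch's two-sample t-test, right-tailed).
t = (x̄_1 − x̄_2)/√(s_1²/n_1 + s_2²/n_2) = (446 − 282)/√(57.4²/32 + 150²/8) = 3.037
Welch–Satterthwaite df ≈ 7.52
p-value = P(T ≥ 3.037) ≈ 0.009
Since p ≈ 0.009 < α = 0.1, reject H0; the evidence is statistically significant.

3.037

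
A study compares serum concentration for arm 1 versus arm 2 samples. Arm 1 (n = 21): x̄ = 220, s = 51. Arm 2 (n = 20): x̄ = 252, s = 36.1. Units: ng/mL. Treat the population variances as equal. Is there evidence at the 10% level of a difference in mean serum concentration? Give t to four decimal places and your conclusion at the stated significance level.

Let group 1 = arm 1, group 2 = arm 2. H0: μ_1 = μ_2; H1: μ_1 ≠ μ_2 (two-sample pooled-variance t-test, two-sided).
s_p² = [(21−1)·51² + (20−1)·36.1²]/(21+20−2) = 1968.74
t = (220 − 252)/√[1968.74·(1/21 + 1/20)] = -2.3083
df = n₁ + n₂ − 2 = 39
Two-sided p-value ≈ 0.0264
Since p ≈ 0.0264 < α = 0.1, reject H0; the data support H1.

t = -2.3083; reject H0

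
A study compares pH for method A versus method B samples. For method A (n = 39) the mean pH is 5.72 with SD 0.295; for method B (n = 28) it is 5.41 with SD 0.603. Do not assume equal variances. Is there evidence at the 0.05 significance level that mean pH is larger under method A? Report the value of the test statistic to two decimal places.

2.51

Let group 1 = method A, group 2 = method B. H0: μ_1 = μ_2; H1: μ_1 > μ_2 (Welch's two-sample t-test, right-tailed).
t = (x̄_1 − x̄_2)/√(s_1²/n_1 + s_2²/n_2) = (5.72 − 5.41)/√(0.295²/39 + 0.603²/28) = 2.51
Welch–Satterthwaite df ≈ 36.31
p-value = P(T ≥ 2.51) ≈ 0.0083
Since p ≈ 0.0083 < α = 0.05, reject H0; the evidence is statistically significant.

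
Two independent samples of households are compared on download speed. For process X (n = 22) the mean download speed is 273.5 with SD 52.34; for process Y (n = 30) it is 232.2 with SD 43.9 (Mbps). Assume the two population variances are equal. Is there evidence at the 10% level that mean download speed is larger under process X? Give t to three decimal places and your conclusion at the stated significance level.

Let group 1 = process X, group 2 = process Y. H0: μ_1 = μ_2; H1: μ_1 > μ_2 (two-sample pooled-variance t-test, right-tailed).
s_p² = [(22−1)·52.34² + (30−1)·43.9²]/(22+30−2) = 2268.36
t = (273.5 − 232.2)/√[2268.36·(1/22 + 1/30)] = 3.089
df = n₁ + n₂ − 2 = 50
p-value = P(T ≥ 3.089) ≈ 0.0016
Since p ≈ 0.0016 < α = 0.1, reject H0; the evidence is statistically significant.

t = 3.089; reject H0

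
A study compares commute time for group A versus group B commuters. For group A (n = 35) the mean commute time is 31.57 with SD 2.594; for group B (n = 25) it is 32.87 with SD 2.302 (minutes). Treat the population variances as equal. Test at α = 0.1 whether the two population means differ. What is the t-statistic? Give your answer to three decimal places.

Let group 1 = group A, group 2 = group B. H0: μ_1 = μ_2; H1: μ_1 ≠ μ_2 (two-sample pooled-variance t-test, two-sided).
s_p² = [(35−1)·2.594² + (25−1)·2.302²]/(35+25−2) = 6.13726
t = (31.57 − 32.87)/√[6.13726·(1/35 + 1/25)] = -2.004
df = n₁ + n₂ − 2 = 58
Two-sided p-value ≈ 0.0498
Since p ≈ 0.0498 < α = 0.1, reject H0; the evidence is statistically significant.

-2.004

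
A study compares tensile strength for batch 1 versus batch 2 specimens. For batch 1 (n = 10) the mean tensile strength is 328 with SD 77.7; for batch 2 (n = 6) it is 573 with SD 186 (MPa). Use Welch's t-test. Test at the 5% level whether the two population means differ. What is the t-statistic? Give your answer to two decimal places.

Let group 1 = batch 1, group 2 = batch 2. H0: μ_1 = μ_2; H1: μ_1 ≠ μ_2 (Welch's two-sample t-test, two-sided).
t = (x̄_1 − x̄_2)/√(s_1²/n_1 + s_2²/n_2) = (328 − 573)/√(77.7²/10 + 186²/6) = -3.07
Welch–Satterthwaite df ≈ 6.06
Two-sided p-value ≈ 0.0216
Since p ≈ 0.0216 < α = 0.05, reject H0; the data support H1.

-3.07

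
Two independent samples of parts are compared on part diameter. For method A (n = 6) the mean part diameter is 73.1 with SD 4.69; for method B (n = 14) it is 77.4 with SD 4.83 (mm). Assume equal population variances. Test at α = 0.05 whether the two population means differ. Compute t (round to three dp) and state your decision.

t = -1.839; fail to reject H0

Let group 1 = method A, group 2 = method B. H0: μ_1 = μ_2; H1: μ_1 ≠ μ_2 (two-sample pooled-variance t-test, two-sided).
s_p² = [(6−1)·4.69² + (14−1)·4.83²]/(6+14−2) = 22.9587
t = (73.1 − 77.4)/√[22.9587·(1/6 + 1/14)] = -1.839
df = n₁ + n₂ − 2 = 18
Two-sided p-value ≈ 0.082
Since p ≈ 0.082 > α = 0.05, fail to reject H0; the data do not provide sufficient evidence against H0.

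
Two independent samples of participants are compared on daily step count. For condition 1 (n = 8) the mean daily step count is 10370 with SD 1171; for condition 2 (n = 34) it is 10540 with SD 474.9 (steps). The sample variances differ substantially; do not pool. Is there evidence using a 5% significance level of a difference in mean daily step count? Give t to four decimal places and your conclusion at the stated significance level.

Let group 1 = condition 1, group 2 = condition 2. H0: μ_1 = μ_2; H1: μ_1 ≠ μ_2 (Welch's two-sample t-test, two-sided).
t = (x̄_1 − x̄_2)/√(s_1²/n_1 + s_2²/n_2) = (10370 − 10540)/√(1171²/8 + 474.9²/34) = -0.4029
Welch–Satterthwaite df ≈ 7.55
Two-sided p-value ≈ 0.6982
Since p ≈ 0.6982 > α = 0.05, fail to reject H0; the data do not provide sufficient evidence against H0.

t = -0.4029; fail to reject H0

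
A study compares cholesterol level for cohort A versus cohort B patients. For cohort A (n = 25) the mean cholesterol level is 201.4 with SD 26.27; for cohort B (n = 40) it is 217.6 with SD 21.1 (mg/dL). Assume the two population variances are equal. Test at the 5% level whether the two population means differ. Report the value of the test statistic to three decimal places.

Let group 1 = cohort A, group 2 = cohort B. H0: μ_1 = μ_2; H1: μ_1 ≠ μ_2 (two-sample pooled-variance t-test, two-sided).
s_p² = [(25−1)·26.27² + (40−1)·21.1²]/(25+40−2) = 538.506
t = (201.4 − 217.6)/√[538.506·(1/25 + 1/40)] = -2.738
df = n₁ + n₂ − 2 = 63
Two-sided p-value ≈ 0.008
Since p ≈ 0.008 < α = 0.05, reject H0; the data support H1.

-2.738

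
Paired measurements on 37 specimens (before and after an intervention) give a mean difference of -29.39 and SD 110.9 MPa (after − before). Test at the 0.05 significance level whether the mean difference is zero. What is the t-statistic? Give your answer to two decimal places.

H0: μ_d = 0; H1: μ_d ≠ 0 (paired t-test on the differences, two-sided).
t = d̄/(s_d/√n) = -29.39/(110.9/√37) = -1.61
df = n − 1 = 36
Two-sided p-value ≈ 0.1157
Since p ≈ 0.1157 > α = 0.05, fail to reject H0; the evidence is not statistically significant.

-1.61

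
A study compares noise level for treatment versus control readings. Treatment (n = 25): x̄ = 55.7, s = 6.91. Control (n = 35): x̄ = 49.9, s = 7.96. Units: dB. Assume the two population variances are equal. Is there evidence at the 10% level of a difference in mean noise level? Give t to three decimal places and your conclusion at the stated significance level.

t = 2.936; reject H0

Let group 1 = treatment, group 2 = control. H0: μ_1 = μ_2; H1: μ_1 ≠ μ_2 (two-sample pooled-variance t-test, two-sided).
s_p² = [(25−1)·6.91² + (35−1)·7.96²]/(25+35−2) = 56.9008
t = (55.7 − 49.9)/√[56.9008·(1/25 + 1/35)] = 2.936
df = n₁ + n₂ − 2 = 58
Two-sided p-value ≈ 0.0048
Since p ≈ 0.0048 < α = 0.1, reject H0; the data support H1.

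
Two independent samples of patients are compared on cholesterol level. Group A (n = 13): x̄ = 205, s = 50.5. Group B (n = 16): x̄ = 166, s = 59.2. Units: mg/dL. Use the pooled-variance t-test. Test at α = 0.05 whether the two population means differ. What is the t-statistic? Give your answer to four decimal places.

Let group 1 = group A, group 2 = group B. H0: μ_1 = μ_2; H1: μ_1 ≠ μ_2 (two-sample pooled-variance t-test, two-sided).
s_p² = [(13−1)·50.5² + (16−1)·59.2²]/(13+16−2) = 3080.47
t = (205 − 166)/√[3080.47·(1/13 + 1/16)] = 1.8819
df = n₁ + n₂ − 2 = 27
Two-sided p-value ≈ 0.0707
Since p ≈ 0.0707 > α = 0.05, fail to reject H0; the data do not provide sufficient evidence against H0.

1.8819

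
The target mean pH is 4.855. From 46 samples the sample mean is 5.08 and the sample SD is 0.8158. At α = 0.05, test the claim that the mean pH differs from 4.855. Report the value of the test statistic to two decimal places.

H0: μ = 4.855; H1: μ ≠ 4.855 (one-sample t-test, two-sided).
t = (x̄ − μ₀)/(s/√n) = (5.08 − 4.855)/(0.8158/√46) = 1.87
df = n − 1 = 45
Two-sided p-value ≈ 0.0679
Since p ≈ 0.0679 > α = 0.05, fail to reject H0; the data do not provide sufficient evidence against H0.

1.87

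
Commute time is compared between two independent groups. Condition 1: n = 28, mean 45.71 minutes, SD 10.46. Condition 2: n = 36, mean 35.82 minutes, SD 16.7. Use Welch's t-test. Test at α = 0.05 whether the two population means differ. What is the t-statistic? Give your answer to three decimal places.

Let group 1 = condition 1, group 2 = condition 2. H0: μ_1 = μ_2; H1: μ_1 ≠ μ_2 (Welch's two-sample t-test, two-sided).
t = (x̄_1 − x̄_2)/√(s_1²/n_1 + s_2²/n_2) = (45.71 − 35.82)/√(10.46²/28 + 16.7²/36) = 2.897
Welch–Satterthwaite df ≈ 59.57
Two-sided p-value ≈ 0.005
Since p ≈ 0.005 < α = 0.05, reject H0; the evidence is statistically significant.

2.897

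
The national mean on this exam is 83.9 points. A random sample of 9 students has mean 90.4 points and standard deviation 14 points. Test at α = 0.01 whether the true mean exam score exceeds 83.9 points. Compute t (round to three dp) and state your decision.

t = 1.393; fail to reject H0

H0: μ = 83.9; H1: μ > 83.9 (one-sample t-test, right-tailed).
t = (x̄ − μ₀)/(s/√n) = (90.4 − 83.9)/(14/√9) = 1.393
df = n − 1 = 8
p-value = P(T ≥ 1.393) ≈ 0.101
Since p ≈ 0.101 > α = 0.01, fail to reject H0; the data do not provide sufficient evidence against H0.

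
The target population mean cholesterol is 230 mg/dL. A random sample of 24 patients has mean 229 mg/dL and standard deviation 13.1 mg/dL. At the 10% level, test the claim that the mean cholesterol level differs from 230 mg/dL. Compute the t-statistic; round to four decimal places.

H0: μ = 230; H1: μ ≠ 230 (one-sample t-test, two-sided).
t = (x̄ − μ₀)/(s/√n) = (229 − 230)/(13.1/√24) = -0.3740
df = n − 1 = 23
Two-sided p-value ≈ 0.712
Since p ≈ 0.712 > α = 0.1, fail to reject H0; the data do not provide sufficient evidence against H0.

-0.3740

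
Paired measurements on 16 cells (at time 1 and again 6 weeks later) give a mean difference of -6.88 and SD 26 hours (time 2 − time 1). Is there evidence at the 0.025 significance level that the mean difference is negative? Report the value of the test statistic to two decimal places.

-1.06

H0: μ_d = 0; H1: μ_d < 0 (paired t-test on the differences, left-tailed).
t = d̄/(s_d/√n) = -6.88/(26/√16) = -1.06
df = n − 1 = 15
p-value = P(T ≤ -1.06) ≈ 0.1533
Since p ≈ 0.1533 > α = 0.025, fail to reject H0; the data do not provide sufficient evidence against H0.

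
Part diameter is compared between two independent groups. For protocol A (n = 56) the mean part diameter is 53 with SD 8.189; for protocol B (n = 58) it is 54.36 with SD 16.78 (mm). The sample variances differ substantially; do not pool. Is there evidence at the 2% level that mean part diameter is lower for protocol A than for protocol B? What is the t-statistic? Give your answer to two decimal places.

-0.55

Let group 1 = protocol A, group 2 = protocol B. H0: μ_1 = μ_2; H1: μ_1 < μ_2 (Welch's two-sample t-test, left-tailed).
t = (x̄_1 − x̄_2)/√(s_1²/n_1 + s_2²/n_2) = (53 − 54.36)/√(8.189²/56 + 16.78²/58) = -0.55
Welch–Satterthwaite df ≈ 83.33
p-value = P(T ≤ -0.55) ≈ 0.2909
Since p ≈ 0.2909 > α = 0.02, fail to reject H0; the evidence is not statistically significant.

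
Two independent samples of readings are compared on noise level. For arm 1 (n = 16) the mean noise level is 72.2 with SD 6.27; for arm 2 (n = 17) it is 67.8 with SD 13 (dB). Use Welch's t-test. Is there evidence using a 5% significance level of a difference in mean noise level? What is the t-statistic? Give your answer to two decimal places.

Let group 1 = arm 1, group 2 = arm 2. H0: μ_1 = μ_2; H1: μ_1 ≠ μ_2 (Welch's two-sample t-test, two-sided).
t = (x̄_1 − x̄_2)/√(s_1²/n_1 + s_2²/n_2) = (72.2 − 67.8)/√(6.27²/16 + 13²/17) = 1.25
Welch–Satterthwaite df ≈ 23.36
Two-sided p-value ≈ 0.2238
Since p ≈ 0.2238 > α = 0.05, fail to reject H0; the evidence is not statistically significant.

1.25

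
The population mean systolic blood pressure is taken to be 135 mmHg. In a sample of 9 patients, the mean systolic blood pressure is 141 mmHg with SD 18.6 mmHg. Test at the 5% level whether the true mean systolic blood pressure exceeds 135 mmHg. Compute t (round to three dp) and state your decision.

t = 0.968; fail to reject H0

H0: μ = 135; H1: μ > 135 (one-sample t-test, right-tailed).
t = (x̄ − μ₀)/(s/√n) = (141 − 135)/(18.6/√9) = 0.968
df = n − 1 = 8
p-value = P(T ≥ 0.968) ≈ 0.1808
Since p ≈ 0.1808 > α = 0.05, fail to reject H0; the evidence is not statistically significant.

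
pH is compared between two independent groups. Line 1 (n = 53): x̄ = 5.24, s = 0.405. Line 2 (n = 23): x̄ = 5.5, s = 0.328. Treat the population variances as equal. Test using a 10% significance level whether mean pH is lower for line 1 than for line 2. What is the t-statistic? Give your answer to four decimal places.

-2.7136

Let group 1 = line 1, group 2 = line 2. H0: μ_1 = μ_2; H1: μ_1 < μ_2 (two-sample pooled-variance t-test, left-tailed).
s_p² = [(53−1)·0.405² + (23−1)·0.328²]/(53+23−2) = 0.147245
t = (5.24 − 5.5)/√[0.147245·(1/53 + 1/23)] = -2.7136
df = n₁ + n₂ − 2 = 74
p-value = P(T ≤ -2.7136) ≈ 0.0041
Since p ≈ 0.0041 < α = 0.1, reject H0; the evidence is statistically significant.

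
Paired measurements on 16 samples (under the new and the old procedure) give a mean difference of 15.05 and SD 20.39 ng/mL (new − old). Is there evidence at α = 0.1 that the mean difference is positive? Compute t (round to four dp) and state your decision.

t = 2.9524; reject H0

H0: μ_d = 0; H1: μ_d > 0 (paired t-test on the differences, right-tailed).
t = d̄/(s_d/√n) = 15.05/(20.39/√16) = 2.9524
df = n − 1 = 15
p-value = P(T ≥ 2.9524) ≈ 0.005
Since p ≈ 0.005 < α = 0.1, reject H0; the data support H1.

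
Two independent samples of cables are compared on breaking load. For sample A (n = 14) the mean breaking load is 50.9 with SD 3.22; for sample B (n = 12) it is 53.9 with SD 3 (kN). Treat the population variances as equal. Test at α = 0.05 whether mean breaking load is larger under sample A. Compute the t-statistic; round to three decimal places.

Let group 1 = sample A, group 2 = sample B. H0: μ_1 = μ_2; H1: μ_1 > μ_2 (two-sample pooled-variance t-test, right-tailed).
s_p² = [(14−1)·3.22² + (12−1)·3²]/(14+12−2) = 9.74122
t = (50.9 − 53.9)/√[9.74122·(1/14 + 1/12)] = -2.443
df = n₁ + n₂ − 2 = 24
p-value = P(T ≥ -2.443) ≈ 0.989
Since p ≈ 0.989 > α = 0.05, fail to reject H0; the evidence is not statistically significant.

-2.443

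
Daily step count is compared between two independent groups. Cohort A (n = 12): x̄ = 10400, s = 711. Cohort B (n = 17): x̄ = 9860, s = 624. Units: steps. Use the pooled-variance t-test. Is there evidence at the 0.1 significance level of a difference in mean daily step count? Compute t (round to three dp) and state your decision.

t = 2.167; reject H0

Let group 1 = cohort A, group 2 = cohort B. H0: μ_1 = μ_2; H1: μ_1 ≠ μ_2 (two-sample pooled-variance t-test, two-sided).
s_p² = [(12−1)·711² + (17−1)·624²]/(12+17−2) = 436694
t = (10400 − 9860)/√[436694·(1/12 + 1/17)] = 2.167
df = n₁ + n₂ − 2 = 27
Two-sided p-value ≈ 0.0392
Since p ≈ 0.0392 < α = 0.1, reject H0; the data support H1.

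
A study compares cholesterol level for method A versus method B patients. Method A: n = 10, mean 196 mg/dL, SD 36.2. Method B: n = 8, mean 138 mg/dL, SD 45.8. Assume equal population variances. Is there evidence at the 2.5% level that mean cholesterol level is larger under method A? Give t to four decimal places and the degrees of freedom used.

Let group 1 = method A, group 2 = method B. H0: μ_1 = μ_2; H1: μ_1 > μ_2 (two-sample pooled-variance t-test, right-tailed).
s_p² = [(10−1)·36.2² + (8−1)·45.8²]/(10+8−2) = 1654.84
t = (196 − 138)/√[1654.84·(1/10 + 1/8)] = 3.0058
df = n₁ + n₂ − 2 = 16
p-value = P(T ≥ 3.0058) ≈ 0.0042
Since p ≈ 0.0042 < α = 0.025, reject H0; the evidence is statistically significant.

t = 3.0058, df = 16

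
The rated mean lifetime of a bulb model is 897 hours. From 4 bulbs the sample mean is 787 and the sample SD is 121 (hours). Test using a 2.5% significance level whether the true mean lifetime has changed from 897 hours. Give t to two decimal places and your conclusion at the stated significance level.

t = -1.82; fail to reject H0

H0: μ = 897; H1: μ ≠ 897 (one-sample t-test, two-sided).
t = (x̄ − μ₀)/(s/√n) = (787 − 897)/(121/√4) = -1.82
df = n − 1 = 3
Two-sided p-value ≈ 0.167
Since p ≈ 0.167 > α = 0.025, fail to reject H0; the data do not provide sufficient evidence against H0.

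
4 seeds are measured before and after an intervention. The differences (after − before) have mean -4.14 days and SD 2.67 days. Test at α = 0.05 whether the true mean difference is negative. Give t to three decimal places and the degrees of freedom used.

H0: μ_d = 0; H1: μ_d < 0 (paired t-test on the differences, left-tailed).
t = d̄/(s_d/√n) = -4.14/(2.67/√4) = -3.101
df = n − 1 = 3
p-value = P(T ≤ -3.101) ≈ 0.0266
Since p ≈ 0.0266 < α = 0.05, reject H0; the evidence is statistically significant.

t = -3.101, df = 3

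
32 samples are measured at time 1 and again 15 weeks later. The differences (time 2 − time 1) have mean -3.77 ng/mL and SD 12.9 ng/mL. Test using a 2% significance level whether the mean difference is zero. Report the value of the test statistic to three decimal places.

H0: μ_d = 0; H1: μ_d ≠ 0 (paired t-test on the differences, two-sided).
t = d̄/(s_d/√n) = -3.77/(12.9/√32) = -1.653
df = n − 1 = 31
Two-sided p-value ≈ 0.1084
Since p ≈ 0.1084 > α = 0.02, fail to reject H0; the data do not provide sufficient evidence against H0.

-1.653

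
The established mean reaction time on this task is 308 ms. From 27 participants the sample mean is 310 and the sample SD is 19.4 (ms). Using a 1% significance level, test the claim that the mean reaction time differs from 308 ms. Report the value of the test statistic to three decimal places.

0.536

H0: μ = 308; H1: μ ≠ 308 (one-sample t-test, two-sided).
t = (x̄ − μ₀)/(s/√n) = (310 − 308)/(19.4/√27) = 0.536
df = n − 1 = 26
Two-sided p-value ≈ 0.5967
Since p ≈ 0.5967 > α = 0.01, fail to reject H0; the data do not provide sufficient evidence against H0.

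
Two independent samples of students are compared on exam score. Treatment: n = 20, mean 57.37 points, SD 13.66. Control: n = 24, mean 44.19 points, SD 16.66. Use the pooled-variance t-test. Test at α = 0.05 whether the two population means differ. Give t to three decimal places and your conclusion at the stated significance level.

Let group 1 = treatment, group 2 = control. H0: μ_1 = μ_2; H1: μ_1 ≠ μ_2 (two-sample pooled-variance t-test, two-sided).
s_p² = [(20−1)·13.66² + (24−1)·16.66²]/(20+24−2) = 236.407
t = (57.37 − 44.19)/√[236.407·(1/20 + 1/24)] = 2.831
df = n₁ + n₂ − 2 = 42
Two-sided p-value ≈ 0.0071
Since p ≈ 0.0071 < α = 0.05, reject H0; the data support H1.

t = 2.831; reject H0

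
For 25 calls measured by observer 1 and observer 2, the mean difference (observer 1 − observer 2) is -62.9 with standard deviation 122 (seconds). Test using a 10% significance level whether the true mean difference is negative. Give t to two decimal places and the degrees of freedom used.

H0: μ_d = 0; H1: μ_d < 0 (paired t-test on the differences, left-tailed).
t = d̄/(s_d/√n) = -62.9/(122/√25) = -2.58
df = n − 1 = 24
p-value = P(T ≤ -2.58) ≈ 0.008
Since p ≈ 0.008 < α = 0.1, reject H0; the data support H1.

t = -2.58, df = 24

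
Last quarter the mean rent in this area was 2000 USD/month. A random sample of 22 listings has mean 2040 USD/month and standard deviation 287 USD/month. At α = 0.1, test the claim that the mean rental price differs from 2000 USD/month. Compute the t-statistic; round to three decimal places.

0.654

H0: μ = 2000; H1: μ ≠ 2000 (one-sample t-test, two-sided).
t = (x̄ − μ₀)/(s/√n) = (2040 − 2000)/(287/√22) = 0.654
df = n − 1 = 21
Two-sided p-value ≈ 0.5204
Since p ≈ 0.5204 > α = 0.1, fail to reject H0; the evidence is not statistically significant.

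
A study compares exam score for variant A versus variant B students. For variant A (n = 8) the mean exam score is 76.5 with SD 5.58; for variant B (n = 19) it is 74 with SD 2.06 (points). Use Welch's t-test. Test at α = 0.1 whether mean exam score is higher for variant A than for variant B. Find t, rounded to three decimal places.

Let group 1 = variant A, group 2 = variant B. H0: μ_1 = μ_2; H1: μ_1 > μ_2 (Welch's two-sample t-test, right-tailed).
t = (x̄_1 − x̄_2)/√(s_1²/n_1 + s_2²/n_2) = (76.5 − 74)/√(5.58²/8 + 2.06²/19) = 1.232
Welch–Satterthwaite df ≈ 7.82
p-value = P(T ≥ 1.232) ≈ 0.1268
Since p ≈ 0.1268 > α = 0.1, fail to reject H0; the data do not provide sufficient evidence against H0.

1.232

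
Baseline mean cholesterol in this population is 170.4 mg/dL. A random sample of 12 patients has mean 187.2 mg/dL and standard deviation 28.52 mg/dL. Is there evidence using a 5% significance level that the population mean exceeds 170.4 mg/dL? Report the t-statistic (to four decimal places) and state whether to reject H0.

t = 2.0406; reject H0

H0: μ = 170.4; H1: μ > 170.4 (one-sample t-test, right-tailed).
t = (x̄ − μ₀)/(s/√n) = (187.2 − 170.4)/(28.52/√12) = 2.0406
df = n − 1 = 11
p-value = P(T ≥ 2.0406) ≈ 0.033
Since p ≈ 0.033 < α = 0.05, reject H0; the evidence is statistically significant.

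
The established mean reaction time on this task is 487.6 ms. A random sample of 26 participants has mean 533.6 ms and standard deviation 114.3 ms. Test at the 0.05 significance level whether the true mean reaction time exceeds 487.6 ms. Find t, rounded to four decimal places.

2.0521

H0: μ = 487.6; H1: μ > 487.6 (one-sample t-test, right-tailed).
t = (x̄ − μ₀)/(s/√n) = (533.6 − 487.6)/(114.3/√26) = 2.0521
df = n − 1 = 25
p-value = P(T ≥ 2.0521) ≈ 0.0254
Since p ≈ 0.0254 < α = 0.05, reject H0; the data support H1.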